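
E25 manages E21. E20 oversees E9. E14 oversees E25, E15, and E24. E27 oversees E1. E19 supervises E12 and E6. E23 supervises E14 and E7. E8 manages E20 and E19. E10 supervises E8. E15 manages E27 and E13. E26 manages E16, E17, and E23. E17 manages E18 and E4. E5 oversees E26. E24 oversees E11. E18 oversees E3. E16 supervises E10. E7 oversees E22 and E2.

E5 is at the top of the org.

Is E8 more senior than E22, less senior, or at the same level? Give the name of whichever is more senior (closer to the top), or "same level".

Both E8 and E22 are 4 levels below E5.

same level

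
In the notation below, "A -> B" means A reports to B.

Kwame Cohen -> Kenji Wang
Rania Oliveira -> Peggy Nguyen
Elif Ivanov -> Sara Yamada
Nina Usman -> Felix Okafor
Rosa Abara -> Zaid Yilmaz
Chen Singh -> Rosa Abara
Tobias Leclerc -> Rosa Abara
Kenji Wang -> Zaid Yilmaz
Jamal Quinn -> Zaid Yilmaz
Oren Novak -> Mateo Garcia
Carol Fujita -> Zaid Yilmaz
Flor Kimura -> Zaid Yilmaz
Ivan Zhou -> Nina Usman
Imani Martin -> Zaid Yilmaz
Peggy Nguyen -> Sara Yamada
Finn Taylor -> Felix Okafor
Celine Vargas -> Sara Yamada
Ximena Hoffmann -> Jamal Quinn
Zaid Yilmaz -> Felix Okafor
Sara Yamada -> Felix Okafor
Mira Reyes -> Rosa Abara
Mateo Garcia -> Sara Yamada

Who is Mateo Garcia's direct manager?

Sara Yamada

Mateo Garcia reports directly to Sara Yamada.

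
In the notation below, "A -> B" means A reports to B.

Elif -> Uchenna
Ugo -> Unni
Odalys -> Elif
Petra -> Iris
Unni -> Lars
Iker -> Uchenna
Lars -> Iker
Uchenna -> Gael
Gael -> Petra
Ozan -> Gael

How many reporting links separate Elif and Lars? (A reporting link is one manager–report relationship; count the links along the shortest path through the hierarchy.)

3

Elif is 1 level below Uchenna, and Lars is 2 levels below Uchenna (their lowest common manager). The shortest path runs up from Elif to Uchenna and back down to Lars: 1 + 2 = 3 links.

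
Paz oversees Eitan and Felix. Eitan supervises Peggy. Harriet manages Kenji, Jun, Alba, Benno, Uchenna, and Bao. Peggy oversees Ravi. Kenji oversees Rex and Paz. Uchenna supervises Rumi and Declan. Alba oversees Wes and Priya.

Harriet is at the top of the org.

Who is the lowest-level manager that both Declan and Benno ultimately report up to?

Harriet

Declan's chain of managers is Uchenna, Harriet. Benno's chain of managers is Harriet. The first manager that appears in both chains is Harriet.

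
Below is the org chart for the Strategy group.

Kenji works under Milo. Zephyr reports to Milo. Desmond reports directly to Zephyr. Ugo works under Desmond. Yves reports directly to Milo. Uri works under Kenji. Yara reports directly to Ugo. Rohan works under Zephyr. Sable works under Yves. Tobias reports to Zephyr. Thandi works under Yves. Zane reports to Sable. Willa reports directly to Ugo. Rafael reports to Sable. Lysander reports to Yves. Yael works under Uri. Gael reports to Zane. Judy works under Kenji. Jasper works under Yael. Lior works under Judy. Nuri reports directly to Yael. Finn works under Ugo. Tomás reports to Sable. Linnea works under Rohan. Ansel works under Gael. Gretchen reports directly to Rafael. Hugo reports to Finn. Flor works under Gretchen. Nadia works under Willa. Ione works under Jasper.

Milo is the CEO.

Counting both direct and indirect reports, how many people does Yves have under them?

Yves directly manages Sable, Thandi, Lysander. Under Sable: Tomás, Rafael, Gretchen, Flor, Zane, Gael, Ansel (7). Thandi has no reports. Lysander has no reports. So Yves's organization is 3 direct reports plus everyone under them: 8 + 1 + 1 = 10.

10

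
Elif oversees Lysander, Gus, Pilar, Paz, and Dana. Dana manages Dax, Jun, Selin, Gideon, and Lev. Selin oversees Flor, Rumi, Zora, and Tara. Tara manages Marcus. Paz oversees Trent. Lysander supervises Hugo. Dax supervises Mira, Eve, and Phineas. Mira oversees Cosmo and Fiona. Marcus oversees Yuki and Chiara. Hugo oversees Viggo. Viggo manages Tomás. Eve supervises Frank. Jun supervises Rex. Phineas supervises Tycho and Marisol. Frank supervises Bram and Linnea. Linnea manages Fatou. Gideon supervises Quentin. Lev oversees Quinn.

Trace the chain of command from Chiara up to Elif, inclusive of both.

Chiara reports to Marcus. Marcus reports to Tara. Tara reports to Selin. Selin reports to Dana. Dana reports to Elif. Elif is at the top.

Chiara -> Marcus -> Tara -> Selin -> Dana -> Elif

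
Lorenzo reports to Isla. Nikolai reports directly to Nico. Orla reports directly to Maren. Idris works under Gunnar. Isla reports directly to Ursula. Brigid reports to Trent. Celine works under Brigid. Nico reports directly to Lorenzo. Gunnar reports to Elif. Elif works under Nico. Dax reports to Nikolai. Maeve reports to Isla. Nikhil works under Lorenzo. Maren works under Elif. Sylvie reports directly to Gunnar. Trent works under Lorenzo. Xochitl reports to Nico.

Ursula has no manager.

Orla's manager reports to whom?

Orla reports to Maren, and Maren reports to Elif. So Orla's skip-level manager is Elif.

Elif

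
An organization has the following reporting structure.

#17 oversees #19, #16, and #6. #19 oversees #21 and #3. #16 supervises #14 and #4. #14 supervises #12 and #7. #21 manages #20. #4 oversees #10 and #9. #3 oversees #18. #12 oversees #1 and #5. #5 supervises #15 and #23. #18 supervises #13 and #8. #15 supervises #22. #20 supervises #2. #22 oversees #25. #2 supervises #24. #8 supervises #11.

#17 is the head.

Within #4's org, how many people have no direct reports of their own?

The people in #4's organization with no one reporting to them are #10, #9. That is 2.

2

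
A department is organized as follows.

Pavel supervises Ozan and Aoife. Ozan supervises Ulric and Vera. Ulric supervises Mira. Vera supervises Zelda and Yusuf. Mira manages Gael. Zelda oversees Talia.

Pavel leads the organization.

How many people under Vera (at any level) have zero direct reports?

The people in Vera's organization with no one reporting to them are Yusuf, Talia. That is 2.

2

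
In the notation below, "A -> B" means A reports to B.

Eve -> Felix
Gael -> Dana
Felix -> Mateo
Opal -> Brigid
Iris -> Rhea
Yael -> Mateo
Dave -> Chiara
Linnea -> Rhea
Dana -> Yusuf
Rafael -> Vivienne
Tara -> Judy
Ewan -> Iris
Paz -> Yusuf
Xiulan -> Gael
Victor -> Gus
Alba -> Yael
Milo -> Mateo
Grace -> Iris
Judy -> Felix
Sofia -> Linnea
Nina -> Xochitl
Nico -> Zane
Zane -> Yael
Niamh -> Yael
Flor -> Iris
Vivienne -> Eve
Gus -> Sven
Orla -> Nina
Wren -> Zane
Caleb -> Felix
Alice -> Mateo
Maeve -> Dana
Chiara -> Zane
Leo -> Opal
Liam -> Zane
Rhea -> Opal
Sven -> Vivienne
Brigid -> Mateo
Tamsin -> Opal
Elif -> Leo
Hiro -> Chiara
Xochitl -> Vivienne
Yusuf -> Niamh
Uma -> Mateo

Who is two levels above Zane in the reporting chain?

Mateo

Zane reports to Yael, and Yael reports to Mateo. So Zane's skip-level manager is Mateo.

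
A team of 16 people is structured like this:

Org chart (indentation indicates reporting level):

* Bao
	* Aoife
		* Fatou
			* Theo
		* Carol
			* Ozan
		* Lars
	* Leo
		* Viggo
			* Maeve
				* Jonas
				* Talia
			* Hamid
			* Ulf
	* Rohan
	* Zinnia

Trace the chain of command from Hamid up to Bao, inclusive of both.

Hamid -> Viggo -> Leo -> Bao

Hamid reports to Viggo. Viggo reports to Leo. Leo reports to Bao. Bao is at the top.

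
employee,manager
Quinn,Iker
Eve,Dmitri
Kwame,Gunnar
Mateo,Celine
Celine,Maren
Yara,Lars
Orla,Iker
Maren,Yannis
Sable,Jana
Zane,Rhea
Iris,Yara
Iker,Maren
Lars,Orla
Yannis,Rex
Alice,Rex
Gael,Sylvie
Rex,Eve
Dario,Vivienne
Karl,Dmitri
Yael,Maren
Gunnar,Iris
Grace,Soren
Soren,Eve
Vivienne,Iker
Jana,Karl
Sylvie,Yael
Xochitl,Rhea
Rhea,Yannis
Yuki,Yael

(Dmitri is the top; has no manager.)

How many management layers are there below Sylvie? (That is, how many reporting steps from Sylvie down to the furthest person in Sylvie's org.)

The longest chain under Sylvie runs Sylvie → Gael, which is 1 level below Sylvie.

1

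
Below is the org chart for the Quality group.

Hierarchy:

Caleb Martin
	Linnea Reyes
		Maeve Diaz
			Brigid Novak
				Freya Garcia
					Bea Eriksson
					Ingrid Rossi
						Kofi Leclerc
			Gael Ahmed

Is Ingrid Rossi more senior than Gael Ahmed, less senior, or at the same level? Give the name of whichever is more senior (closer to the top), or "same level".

Gael Ahmed

Ingrid Rossi is 5 levels below Caleb Martin; Gael Ahmed is 3. Gael Ahmed is higher.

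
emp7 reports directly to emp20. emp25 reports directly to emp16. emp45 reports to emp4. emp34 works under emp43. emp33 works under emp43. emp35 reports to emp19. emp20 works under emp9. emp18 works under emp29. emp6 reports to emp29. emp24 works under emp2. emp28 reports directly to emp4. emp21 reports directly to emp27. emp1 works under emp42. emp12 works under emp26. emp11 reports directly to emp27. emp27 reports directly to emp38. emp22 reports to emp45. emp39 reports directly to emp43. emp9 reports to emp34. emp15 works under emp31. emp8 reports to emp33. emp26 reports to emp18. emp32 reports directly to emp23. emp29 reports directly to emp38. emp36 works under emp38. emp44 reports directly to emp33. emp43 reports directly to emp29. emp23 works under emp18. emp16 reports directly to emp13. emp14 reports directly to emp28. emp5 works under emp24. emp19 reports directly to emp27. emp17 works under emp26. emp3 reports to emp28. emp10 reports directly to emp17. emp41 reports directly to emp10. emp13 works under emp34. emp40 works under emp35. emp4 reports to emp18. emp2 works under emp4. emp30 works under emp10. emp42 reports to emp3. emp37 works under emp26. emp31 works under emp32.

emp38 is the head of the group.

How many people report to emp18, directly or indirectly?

22

emp18 directly manages emp4, emp23, emp26. Under emp4: emp45, emp22, emp28, emp14, emp3, emp42, emp1, emp2, emp24, emp5 (10). Under emp23: emp32, emp31, emp15 (3). Under emp26: emp37, emp12, emp17, emp10, emp30, emp41 (6). So emp18's organization is 3 direct reports plus everyone under them: 11 + 4 + 7 = 22.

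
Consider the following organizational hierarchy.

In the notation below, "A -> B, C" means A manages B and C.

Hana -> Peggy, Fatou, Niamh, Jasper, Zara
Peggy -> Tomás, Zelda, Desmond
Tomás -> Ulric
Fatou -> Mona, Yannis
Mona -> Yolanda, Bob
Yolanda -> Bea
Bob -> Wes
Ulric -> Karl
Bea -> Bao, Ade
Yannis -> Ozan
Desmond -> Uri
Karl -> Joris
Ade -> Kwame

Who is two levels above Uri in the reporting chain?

Uri reports to Desmond, and Desmond reports to Peggy. So Uri's skip-level manager is Peggy.

Peggy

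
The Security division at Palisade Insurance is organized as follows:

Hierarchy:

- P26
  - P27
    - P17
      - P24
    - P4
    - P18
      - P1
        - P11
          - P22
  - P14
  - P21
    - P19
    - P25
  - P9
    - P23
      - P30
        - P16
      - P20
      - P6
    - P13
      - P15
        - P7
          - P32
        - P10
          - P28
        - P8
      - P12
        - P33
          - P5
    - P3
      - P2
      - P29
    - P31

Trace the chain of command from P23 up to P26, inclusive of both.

P23 -> P9 -> P26

P23 reports to P9. P9 reports to P26. P26 is at the top.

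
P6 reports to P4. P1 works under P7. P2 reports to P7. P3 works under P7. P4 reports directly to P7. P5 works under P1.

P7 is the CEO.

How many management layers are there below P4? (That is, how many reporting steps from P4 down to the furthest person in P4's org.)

The longest chain under P4 runs P4 → P6, which is 1 level below P4.

1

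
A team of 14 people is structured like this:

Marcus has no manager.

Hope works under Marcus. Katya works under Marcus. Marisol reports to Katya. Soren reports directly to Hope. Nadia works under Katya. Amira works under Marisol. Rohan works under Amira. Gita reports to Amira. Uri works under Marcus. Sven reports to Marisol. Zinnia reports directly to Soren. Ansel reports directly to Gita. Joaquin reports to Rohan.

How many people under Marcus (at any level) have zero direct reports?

6

The people in Marcus's organization with no one reporting to them are Uri, Nadia, Sven, Ansel, Joaquin, Zinnia. That is 6.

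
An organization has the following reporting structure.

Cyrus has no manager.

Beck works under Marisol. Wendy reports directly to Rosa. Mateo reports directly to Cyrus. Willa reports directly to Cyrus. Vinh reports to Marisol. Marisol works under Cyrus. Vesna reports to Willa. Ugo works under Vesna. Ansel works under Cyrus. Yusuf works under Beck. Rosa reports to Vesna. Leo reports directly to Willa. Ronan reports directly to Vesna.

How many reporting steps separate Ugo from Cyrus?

3

Chain from Ugo up to Cyrus: Ugo → Vesna → Willa → Cyrus. That is 3 steps up, so Ugo is 3 levels below Cyrus.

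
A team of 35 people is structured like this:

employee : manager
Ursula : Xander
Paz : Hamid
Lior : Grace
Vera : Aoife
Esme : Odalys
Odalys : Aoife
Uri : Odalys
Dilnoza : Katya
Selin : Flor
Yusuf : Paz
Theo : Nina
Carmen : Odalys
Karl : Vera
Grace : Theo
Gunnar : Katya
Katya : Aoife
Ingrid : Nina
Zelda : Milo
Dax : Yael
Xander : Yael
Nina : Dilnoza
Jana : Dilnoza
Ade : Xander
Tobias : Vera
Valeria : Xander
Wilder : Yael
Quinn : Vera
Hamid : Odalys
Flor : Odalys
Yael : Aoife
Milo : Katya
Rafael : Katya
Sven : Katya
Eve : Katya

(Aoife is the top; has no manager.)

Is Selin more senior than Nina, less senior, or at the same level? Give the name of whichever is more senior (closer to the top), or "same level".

Both Selin and Nina are 3 levels below Aoife.

same level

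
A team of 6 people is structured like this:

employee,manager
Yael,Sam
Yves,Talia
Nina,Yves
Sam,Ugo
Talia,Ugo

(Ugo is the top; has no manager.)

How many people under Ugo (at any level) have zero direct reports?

2

The people in Ugo's organization with no one reporting to them are Nina, Yael. That is 2.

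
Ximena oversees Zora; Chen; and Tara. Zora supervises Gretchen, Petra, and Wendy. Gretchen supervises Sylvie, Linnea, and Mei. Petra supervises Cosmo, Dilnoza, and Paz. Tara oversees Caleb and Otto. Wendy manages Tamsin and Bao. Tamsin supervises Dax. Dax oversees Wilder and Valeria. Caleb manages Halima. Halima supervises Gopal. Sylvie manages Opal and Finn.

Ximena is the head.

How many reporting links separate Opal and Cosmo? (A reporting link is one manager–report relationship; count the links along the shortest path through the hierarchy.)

Opal is 3 levels below Zora, and Cosmo is 2 levels below Zora (their lowest common manager). The shortest path runs up from Opal to Zora and back down to Cosmo: 3 + 2 = 5 links.

5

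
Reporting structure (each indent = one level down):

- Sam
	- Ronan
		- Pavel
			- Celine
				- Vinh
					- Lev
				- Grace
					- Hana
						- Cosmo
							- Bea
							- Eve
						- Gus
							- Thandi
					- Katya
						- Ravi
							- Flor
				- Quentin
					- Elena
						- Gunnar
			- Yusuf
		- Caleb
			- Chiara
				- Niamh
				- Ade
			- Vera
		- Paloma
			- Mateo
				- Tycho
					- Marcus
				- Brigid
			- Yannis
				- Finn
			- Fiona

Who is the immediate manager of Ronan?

Ronan reports directly to Sam.

Sam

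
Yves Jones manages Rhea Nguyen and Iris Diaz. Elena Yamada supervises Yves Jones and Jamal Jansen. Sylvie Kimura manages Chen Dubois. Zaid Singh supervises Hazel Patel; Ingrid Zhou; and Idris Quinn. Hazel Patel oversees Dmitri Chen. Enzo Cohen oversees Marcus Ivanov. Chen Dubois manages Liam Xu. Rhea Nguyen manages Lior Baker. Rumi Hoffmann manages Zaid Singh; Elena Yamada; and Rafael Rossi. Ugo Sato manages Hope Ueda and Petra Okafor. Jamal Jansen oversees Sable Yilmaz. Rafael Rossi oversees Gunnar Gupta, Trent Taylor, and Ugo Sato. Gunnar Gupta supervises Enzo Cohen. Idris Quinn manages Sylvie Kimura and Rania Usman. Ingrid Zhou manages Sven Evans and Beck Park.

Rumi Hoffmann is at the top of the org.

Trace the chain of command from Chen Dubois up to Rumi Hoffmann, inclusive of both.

Chen Dubois -> Sylvie Kimura -> Idris Quinn -> Zaid Singh -> Rumi Hoffmann

Chen Dubois reports to Sylvie Kimura. Sylvie Kimura reports to Idris Quinn. Idris Quinn reports to Zaid Singh. Zaid Singh reports to Rumi Hoffmann. Rumi Hoffmann is at the top.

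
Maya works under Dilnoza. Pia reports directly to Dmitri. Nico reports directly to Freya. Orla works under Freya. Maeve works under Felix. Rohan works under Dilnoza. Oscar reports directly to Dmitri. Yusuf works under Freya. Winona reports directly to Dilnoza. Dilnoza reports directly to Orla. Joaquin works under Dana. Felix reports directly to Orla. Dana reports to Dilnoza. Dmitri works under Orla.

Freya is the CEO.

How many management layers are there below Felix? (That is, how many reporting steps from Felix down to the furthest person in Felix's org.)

1

The longest chain under Felix runs Felix → Maeve, which is 1 level below Felix.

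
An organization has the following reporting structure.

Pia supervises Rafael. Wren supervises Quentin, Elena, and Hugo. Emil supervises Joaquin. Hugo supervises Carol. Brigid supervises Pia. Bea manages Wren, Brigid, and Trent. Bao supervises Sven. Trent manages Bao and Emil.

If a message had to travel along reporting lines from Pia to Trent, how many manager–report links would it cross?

Pia is 2 levels below Bea, and Trent is 1 level below Bea (their lowest common manager). The shortest path runs up from Pia to Bea and back down to Trent: 2 + 1 = 3 links.

3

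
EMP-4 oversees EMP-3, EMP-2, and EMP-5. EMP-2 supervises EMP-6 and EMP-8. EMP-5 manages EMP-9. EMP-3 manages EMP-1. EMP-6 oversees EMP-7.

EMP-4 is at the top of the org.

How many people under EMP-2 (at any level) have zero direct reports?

The people in EMP-2's organization with no one reporting to them are EMP-7, EMP-8. That is 2.

2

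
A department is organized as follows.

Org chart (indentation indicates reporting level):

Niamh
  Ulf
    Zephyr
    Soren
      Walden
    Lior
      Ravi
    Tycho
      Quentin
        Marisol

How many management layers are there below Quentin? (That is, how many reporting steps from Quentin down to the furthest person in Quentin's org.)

The longest chain under Quentin runs Quentin → Marisol, which is 1 level below Quentin.

1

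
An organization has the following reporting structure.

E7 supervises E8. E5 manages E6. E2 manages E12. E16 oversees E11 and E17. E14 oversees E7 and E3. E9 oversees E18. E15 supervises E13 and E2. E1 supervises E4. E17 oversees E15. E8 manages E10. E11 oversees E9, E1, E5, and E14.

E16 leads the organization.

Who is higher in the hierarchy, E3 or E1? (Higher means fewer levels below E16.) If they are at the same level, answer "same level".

E3 is 3 levels below E16; E1 is 2. E1 is higher.

E1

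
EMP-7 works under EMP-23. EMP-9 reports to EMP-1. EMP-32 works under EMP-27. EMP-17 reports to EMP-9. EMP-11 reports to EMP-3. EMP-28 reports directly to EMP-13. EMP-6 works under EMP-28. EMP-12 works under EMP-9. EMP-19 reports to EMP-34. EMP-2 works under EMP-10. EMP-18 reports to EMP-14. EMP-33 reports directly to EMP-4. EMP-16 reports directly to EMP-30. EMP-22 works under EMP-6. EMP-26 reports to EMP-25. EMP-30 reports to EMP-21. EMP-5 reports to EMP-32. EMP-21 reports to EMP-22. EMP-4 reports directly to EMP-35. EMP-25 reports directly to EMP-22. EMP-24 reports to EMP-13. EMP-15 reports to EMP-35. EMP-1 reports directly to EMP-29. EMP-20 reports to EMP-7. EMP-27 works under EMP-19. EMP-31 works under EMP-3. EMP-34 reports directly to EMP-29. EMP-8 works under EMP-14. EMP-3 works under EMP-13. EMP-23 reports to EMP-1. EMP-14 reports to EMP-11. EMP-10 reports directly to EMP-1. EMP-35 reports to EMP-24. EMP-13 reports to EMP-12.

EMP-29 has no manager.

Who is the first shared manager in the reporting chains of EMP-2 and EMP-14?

EMP-2's chain of managers is EMP-10, EMP-1, EMP-29. EMP-14's chain of managers is EMP-11, EMP-3, EMP-13, EMP-12, EMP-9, EMP-1, EMP-29. The first manager that appears in both chains is EMP-1.

EMP-1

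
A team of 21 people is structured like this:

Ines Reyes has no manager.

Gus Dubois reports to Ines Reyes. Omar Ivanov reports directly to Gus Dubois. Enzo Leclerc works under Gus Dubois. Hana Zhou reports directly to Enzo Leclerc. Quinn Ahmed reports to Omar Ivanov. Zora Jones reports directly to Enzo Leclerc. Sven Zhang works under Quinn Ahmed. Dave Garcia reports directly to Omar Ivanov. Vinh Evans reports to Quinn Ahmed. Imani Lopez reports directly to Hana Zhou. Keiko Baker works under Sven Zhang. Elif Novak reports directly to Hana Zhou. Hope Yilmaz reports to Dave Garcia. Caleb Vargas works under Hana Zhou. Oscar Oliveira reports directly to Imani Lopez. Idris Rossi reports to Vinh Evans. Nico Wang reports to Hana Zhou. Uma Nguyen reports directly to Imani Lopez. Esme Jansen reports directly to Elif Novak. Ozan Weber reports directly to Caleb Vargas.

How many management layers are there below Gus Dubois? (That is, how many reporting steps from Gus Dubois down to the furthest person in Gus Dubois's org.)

4

The longest chain under Gus Dubois runs Gus Dubois → Enzo Leclerc → Hana Zhou → Caleb Vargas → Ozan Weber, which is 4 levels below Gus Dubois.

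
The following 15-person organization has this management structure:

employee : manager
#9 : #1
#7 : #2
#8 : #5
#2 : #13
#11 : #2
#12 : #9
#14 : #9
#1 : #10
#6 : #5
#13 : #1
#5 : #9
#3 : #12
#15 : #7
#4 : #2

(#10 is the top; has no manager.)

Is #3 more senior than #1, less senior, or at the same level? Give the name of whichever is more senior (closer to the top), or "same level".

#1

#3 is 4 levels below #10; #1 is 1. #1 is higher.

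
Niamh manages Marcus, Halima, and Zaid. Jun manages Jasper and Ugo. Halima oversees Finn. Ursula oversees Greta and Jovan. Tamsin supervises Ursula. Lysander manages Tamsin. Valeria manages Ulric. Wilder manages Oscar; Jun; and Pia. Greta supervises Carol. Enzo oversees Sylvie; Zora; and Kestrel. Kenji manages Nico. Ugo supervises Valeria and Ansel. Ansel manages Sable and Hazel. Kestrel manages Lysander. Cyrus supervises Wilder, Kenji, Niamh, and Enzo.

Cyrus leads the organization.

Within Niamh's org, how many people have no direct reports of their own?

3

The people in Niamh's organization with no one reporting to them are Zaid, Finn, Marcus. That is 3.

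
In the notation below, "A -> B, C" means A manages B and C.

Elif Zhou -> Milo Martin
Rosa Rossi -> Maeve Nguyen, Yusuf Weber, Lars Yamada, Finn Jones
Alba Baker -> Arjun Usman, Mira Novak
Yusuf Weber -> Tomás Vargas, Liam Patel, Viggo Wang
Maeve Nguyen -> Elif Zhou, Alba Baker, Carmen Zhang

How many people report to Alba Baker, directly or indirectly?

Alba Baker directly manages Arjun Usman, Mira Novak. Arjun Usman has no reports. Mira Novak has no reports. So Alba Baker's organization is 2 direct reports plus everyone under them: 1 + 1 = 2.

2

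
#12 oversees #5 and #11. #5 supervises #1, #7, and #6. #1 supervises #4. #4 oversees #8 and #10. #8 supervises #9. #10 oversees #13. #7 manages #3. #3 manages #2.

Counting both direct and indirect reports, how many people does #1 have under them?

5

#1 directly manages #4. Under #4: #10, #13, #8, #9 (4). That's 5 in total.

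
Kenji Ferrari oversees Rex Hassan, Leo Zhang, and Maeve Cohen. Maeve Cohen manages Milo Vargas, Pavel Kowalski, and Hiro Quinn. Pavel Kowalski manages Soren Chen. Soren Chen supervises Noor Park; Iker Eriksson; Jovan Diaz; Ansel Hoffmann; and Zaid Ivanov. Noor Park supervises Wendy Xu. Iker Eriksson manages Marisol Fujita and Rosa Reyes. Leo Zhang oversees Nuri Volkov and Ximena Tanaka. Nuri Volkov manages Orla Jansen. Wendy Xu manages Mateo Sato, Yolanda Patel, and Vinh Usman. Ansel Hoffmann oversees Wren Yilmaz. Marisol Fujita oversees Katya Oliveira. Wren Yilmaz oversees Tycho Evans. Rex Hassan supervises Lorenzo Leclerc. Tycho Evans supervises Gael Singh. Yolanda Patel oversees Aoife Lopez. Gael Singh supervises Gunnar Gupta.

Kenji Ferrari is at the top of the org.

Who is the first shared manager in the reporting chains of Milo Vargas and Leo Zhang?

Kenji Ferrari

Milo Vargas's chain of managers is Maeve Cohen, Kenji Ferrari. Leo Zhang's chain of managers is Kenji Ferrari. The first manager that appears in both chains is Kenji Ferrari.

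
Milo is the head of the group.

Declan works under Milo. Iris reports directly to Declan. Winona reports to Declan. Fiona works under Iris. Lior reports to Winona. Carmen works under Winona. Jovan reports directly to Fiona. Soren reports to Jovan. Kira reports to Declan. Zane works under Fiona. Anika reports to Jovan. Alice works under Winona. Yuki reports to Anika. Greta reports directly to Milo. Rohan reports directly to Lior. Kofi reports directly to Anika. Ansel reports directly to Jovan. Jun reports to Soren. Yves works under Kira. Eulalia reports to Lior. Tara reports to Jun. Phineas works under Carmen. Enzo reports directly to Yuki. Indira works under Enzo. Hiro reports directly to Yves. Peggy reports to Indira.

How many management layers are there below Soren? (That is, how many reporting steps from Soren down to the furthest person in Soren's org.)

The longest chain under Soren runs Soren → Jun → Tara, which is 2 levels below Soren.

2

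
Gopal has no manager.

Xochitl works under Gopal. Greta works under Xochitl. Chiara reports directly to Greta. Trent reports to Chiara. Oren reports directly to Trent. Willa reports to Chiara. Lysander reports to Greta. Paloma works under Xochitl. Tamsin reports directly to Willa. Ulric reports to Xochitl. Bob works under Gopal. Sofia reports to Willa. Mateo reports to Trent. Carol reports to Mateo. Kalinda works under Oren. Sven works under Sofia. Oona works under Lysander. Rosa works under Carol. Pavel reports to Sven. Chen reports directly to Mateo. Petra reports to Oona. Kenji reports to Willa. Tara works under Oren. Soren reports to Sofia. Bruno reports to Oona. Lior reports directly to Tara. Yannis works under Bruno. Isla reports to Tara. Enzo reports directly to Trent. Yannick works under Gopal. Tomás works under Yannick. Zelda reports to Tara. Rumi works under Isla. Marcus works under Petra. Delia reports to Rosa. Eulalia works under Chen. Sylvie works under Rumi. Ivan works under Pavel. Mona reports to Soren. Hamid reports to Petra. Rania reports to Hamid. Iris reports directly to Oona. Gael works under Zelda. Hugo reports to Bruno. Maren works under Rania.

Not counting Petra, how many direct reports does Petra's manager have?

Petra reports to Oona. Oona's other direct reports are Bruno, Iris — 2 peers.

2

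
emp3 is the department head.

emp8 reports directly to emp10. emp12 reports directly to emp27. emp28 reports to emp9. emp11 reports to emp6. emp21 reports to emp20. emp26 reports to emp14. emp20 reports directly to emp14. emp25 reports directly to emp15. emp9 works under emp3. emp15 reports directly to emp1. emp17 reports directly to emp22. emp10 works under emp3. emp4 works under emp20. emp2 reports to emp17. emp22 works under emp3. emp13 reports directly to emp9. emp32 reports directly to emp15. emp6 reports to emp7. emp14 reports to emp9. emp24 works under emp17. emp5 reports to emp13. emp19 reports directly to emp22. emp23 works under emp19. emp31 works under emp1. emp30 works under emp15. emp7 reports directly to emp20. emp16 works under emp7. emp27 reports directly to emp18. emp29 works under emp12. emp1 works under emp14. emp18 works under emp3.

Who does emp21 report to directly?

emp21 reports directly to emp20.

emp20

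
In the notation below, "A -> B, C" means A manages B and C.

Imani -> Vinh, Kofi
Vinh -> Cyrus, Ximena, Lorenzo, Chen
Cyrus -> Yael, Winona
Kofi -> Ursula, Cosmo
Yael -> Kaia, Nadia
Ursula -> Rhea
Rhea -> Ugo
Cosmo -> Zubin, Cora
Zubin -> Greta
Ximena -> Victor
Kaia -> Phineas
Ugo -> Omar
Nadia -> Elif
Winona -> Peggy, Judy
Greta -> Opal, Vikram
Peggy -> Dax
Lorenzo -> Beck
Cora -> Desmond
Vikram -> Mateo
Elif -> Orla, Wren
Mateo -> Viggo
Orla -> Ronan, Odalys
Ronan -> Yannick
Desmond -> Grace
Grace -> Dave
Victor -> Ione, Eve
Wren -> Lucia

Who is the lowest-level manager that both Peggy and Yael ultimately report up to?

Cyrus

Peggy's chain of managers is Winona, Cyrus, Vinh, Imani. Yael's chain of managers is Cyrus, Vinh, Imani. The first manager that appears in both chains is Cyrus.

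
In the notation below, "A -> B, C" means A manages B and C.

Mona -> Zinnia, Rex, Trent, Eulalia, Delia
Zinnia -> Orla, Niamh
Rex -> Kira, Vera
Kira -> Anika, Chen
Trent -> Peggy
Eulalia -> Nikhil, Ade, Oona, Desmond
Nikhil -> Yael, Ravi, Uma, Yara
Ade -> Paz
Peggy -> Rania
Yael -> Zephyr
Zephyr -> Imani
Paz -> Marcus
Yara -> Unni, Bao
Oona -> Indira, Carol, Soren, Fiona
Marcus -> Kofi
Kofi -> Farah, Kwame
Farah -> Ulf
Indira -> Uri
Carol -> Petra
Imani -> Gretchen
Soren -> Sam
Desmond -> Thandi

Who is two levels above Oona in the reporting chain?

Oona reports to Eulalia, and Eulalia reports to Mona. So Oona's skip-level manager is Mona.

Mona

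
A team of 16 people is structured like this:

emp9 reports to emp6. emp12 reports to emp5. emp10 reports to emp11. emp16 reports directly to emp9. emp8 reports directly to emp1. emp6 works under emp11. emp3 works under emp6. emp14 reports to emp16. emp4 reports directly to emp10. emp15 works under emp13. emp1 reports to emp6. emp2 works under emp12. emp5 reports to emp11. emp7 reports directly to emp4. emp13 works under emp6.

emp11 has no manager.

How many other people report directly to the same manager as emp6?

emp6 reports to emp11. emp11's other direct reports are emp10, emp5 — 2 peers.

2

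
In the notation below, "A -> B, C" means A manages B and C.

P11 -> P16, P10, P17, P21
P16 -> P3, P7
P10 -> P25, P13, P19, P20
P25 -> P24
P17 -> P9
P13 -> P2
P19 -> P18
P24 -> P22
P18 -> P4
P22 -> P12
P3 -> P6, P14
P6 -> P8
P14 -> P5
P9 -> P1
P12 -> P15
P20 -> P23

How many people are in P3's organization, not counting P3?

4

P3 directly manages P6, P14. Under P6: P8 (1). Under P14: P5 (1). So P3's organization is 2 direct reports plus everyone under them: 2 + 2 = 4.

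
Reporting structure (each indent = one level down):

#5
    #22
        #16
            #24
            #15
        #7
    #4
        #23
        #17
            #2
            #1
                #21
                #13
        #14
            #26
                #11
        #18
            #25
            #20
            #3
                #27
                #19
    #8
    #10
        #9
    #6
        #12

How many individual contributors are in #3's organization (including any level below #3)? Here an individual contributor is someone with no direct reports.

The people in #3's organization with no one reporting to them are #19, #27. That is 2.

2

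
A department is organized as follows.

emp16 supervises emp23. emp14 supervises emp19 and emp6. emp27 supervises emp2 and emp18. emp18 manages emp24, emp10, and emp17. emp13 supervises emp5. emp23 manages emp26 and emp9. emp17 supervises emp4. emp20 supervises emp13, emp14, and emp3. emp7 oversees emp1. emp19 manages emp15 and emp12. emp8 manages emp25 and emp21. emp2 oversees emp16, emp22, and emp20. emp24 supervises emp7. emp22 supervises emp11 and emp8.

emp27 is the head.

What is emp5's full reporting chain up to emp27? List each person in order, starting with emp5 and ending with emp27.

emp5 reports to emp13. emp13 reports to emp20. emp20 reports to emp2. emp2 reports to emp27. emp27 is at the top.

emp5 -> emp13 -> emp20 -> emp2 -> emp27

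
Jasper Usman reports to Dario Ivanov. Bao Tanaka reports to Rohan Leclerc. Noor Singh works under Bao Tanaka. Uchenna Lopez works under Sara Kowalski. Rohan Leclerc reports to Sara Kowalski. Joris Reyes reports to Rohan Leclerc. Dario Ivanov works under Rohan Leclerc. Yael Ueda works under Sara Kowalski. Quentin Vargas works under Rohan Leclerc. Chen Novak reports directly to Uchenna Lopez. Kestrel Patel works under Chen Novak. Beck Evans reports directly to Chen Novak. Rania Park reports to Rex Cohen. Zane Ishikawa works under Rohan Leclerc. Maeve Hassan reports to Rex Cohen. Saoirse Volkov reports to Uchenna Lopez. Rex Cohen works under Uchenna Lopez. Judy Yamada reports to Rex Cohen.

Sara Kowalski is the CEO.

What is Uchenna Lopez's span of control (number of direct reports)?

3

Uchenna Lopez directly manages Chen Novak, Saoirse Volkov, Rex Cohen. That is 3 direct reports.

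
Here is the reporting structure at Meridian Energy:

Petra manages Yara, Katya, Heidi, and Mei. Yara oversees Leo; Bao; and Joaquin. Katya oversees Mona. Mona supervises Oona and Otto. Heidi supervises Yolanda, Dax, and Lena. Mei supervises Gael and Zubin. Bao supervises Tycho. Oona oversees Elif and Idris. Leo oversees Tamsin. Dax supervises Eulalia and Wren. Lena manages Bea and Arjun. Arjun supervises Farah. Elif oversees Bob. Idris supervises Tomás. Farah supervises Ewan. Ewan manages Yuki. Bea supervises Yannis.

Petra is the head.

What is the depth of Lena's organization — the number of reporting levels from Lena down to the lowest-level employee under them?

4

The longest chain under Lena runs Lena → Arjun → Farah → Ewan → Yuki, which is 4 levels below Lena.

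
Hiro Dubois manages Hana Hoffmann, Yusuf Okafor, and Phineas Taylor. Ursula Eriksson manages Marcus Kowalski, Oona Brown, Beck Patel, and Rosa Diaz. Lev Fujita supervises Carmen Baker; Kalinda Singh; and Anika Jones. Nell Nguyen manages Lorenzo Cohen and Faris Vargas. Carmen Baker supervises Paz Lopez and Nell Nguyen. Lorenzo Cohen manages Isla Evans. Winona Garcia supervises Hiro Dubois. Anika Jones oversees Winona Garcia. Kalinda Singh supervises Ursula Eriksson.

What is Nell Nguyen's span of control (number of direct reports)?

2

Nell Nguyen directly manages Lorenzo Cohen, Faris Vargas. That is 2 direct reports.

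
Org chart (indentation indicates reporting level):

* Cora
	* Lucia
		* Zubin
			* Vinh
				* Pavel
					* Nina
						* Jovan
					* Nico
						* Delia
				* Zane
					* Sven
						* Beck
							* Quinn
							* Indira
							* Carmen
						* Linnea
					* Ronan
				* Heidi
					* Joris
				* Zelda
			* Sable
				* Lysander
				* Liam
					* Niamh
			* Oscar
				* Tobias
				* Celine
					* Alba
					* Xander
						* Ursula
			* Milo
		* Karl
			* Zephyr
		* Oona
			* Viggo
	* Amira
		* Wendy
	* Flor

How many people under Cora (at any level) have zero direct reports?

The people in Cora's organization with no one reporting to them are Flor, Wendy, Viggo, Zephyr, Milo, Ursula, Alba, Tobias, Niamh, Lysander, Zelda, Joris, Ronan, Linnea, Carmen, Indira, Quinn, Delia, Jovan. That is 19.

19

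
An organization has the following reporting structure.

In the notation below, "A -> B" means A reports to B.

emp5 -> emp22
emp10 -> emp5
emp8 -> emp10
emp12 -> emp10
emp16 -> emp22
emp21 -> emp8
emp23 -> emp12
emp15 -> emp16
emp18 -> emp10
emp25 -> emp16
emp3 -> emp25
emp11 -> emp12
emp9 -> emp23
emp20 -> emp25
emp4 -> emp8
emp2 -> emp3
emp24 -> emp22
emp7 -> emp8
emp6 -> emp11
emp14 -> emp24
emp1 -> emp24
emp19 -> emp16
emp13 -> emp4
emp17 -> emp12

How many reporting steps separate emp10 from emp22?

Chain from emp10 up to emp22: emp10 → emp5 → emp22. That is 2 steps up, so emp10 is 2 levels below emp22.

2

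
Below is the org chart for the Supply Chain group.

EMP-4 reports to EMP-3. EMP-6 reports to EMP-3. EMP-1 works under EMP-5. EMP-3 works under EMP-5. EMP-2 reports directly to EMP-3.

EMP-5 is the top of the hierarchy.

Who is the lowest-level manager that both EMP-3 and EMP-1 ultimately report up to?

EMP-3's chain of managers is EMP-5. EMP-1's chain of managers is EMP-5. The first manager that appears in both chains is EMP-5.

EMP-5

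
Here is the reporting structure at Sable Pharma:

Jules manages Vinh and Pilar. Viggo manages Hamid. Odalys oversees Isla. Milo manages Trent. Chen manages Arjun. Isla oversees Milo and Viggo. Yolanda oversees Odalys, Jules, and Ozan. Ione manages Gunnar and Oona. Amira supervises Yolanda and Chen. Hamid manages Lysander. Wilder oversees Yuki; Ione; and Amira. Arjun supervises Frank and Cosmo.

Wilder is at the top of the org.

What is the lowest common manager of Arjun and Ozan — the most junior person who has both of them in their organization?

Arjun's chain of managers is Chen, Amira, Wilder. Ozan's chain of managers is Yolanda, Amira, Wilder. The first manager that appears in both chains is Amira.

Amira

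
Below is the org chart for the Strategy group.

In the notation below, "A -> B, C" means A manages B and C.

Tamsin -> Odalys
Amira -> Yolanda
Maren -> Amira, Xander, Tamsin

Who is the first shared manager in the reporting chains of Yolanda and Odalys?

Maren

Yolanda's chain of managers is Amira, Maren. Odalys's chain of managers is Tamsin, Maren. The first manager that appears in both chains is Maren.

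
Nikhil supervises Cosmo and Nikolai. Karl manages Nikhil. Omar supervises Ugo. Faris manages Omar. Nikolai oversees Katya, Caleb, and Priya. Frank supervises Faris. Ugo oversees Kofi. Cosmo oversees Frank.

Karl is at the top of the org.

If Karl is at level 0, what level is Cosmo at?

Chain from Cosmo up to Karl: Cosmo → Nikhil → Karl. That is 2 steps up, so Cosmo is 2 levels below Karl.

2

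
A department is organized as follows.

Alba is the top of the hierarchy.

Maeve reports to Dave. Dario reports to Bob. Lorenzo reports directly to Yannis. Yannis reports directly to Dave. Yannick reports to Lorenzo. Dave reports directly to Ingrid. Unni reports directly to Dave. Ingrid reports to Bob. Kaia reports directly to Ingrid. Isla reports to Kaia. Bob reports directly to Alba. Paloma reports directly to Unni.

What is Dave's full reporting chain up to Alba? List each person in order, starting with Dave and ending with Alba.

Dave reports to Ingrid. Ingrid reports to Bob. Bob reports to Alba. Alba is at the top.

Dave -> Ingrid -> Bob -> Alba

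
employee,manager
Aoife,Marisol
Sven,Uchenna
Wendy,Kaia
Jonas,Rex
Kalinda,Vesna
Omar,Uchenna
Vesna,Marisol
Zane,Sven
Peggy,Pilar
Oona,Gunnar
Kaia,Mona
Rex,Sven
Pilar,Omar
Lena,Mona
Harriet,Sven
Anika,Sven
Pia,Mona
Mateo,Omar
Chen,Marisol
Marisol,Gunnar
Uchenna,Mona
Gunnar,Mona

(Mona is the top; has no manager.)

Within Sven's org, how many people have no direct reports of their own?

The people in Sven's organization with no one reporting to them are Zane, Anika, Harriet, Jonas. That is 4.

4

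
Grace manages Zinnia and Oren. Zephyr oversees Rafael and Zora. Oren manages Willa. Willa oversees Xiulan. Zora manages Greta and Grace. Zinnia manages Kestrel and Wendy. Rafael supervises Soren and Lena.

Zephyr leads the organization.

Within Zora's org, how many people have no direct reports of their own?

The people in Zora's organization with no one reporting to them are Greta, Wendy, Kestrel, Xiulan. That is 4.

4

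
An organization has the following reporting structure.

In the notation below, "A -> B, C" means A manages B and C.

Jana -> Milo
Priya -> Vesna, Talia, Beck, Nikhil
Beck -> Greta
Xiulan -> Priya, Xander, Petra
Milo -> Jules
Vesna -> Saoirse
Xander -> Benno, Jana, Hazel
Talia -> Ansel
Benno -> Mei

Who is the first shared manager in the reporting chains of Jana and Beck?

Jana's chain of managers is Xander, Xiulan. Beck's chain of managers is Priya, Xiulan. The first manager that appears in both chains is Xiulan.

Xiulan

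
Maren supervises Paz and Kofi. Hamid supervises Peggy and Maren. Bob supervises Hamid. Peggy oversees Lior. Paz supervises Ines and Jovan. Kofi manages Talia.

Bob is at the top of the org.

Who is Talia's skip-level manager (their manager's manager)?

Maren

Talia reports to Kofi, and Kofi reports to Maren. So Talia's skip-level manager is Maren.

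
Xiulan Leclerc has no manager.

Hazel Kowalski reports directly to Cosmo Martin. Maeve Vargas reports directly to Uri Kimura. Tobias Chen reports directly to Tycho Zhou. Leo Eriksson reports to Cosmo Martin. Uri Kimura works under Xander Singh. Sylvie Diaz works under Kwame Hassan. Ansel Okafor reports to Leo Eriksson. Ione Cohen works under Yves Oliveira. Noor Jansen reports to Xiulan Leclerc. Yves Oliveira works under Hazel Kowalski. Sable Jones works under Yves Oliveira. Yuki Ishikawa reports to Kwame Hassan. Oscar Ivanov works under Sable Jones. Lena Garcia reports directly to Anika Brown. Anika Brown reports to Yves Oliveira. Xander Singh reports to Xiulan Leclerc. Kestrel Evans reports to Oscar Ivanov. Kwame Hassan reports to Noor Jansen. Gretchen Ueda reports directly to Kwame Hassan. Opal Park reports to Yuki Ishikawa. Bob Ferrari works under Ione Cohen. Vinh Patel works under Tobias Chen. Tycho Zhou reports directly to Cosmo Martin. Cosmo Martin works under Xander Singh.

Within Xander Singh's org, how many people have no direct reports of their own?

The people in Xander Singh's organization with no one reporting to them are Maeve Vargas, Vinh Patel, Lena Garcia, Bob Ferrari, Kestrel Evans, Ansel Okafor. That is 6.

6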